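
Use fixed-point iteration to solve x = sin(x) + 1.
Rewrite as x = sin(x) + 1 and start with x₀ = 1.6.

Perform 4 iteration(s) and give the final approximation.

Equation: x = sin(x) + 1
Fixed-point form: x = sin(x) + 1
x₀ = 1.6

x_1 = g(1.600000) = 1.999574
x_2 = g(1.999574) = 1.909475
x_3 = g(1.909475) = 1.943195
x_4 = g(1.943195) = 1.931457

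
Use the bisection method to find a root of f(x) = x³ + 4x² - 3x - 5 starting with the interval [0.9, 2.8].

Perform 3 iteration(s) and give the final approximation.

f(x) = x³ + 4x² - 3x - 5
Initial interval: [0.9, 2.8]

Iteration 1:
  c_1 = (0.900000 + 2.800000)/2 = 1.850000
  f(c_1) = f(1.850000) = 9.471625
  f(a) × f(c) < 0, new interval: [0.900000, 1.850000]
Iteration 2:
  c_2 = (0.900000 + 1.850000)/2 = 1.375000
  f(c_2) = f(1.375000) = 1.037109
  f(a) × f(c) < 0, new interval: [0.900000, 1.375000]
Iteration 3:
  c_3 = (0.900000 + 1.375000)/2 = 1.137500
  f(c_3) = f(1.137500) = -1.765057
  f(a) × f(c) ≥ 0, new interval: [1.137500, 1.375000]

After 3 iteration(s), the approximation is c_3 = 1.137500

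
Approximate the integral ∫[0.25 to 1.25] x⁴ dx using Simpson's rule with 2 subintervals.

f(x) = x⁴
a = 0.25, b = 1.25, n = 2
h = (b - a)/n = 0.500000

Simpson's rule: (h/3)[f(x₀) + 4f(x₁) + 2f(x₂) + ... + f(xₙ)]

x_0 = 0.2500, f(x_0) = 0.003906, coefficient = 1
x_1 = 0.7500, f(x_1) = 0.316406, coefficient = 4
x_2 = 1.2500, f(x_2) = 2.441406, coefficient = 1

I ≈ (0.500000/3) × 3.710938 = 0.618490
Exact value: 0.610156
Error: 0.008333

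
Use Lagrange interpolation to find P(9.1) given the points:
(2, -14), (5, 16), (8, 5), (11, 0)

Lagrange interpolation formula:
P(x) = Σ yᵢ × Lᵢ(x)
where Lᵢ(x) = Π_{j≠i} (x - xⱼ)/(xᵢ - xⱼ)

L_0(9.1) = (9.1 - 5)/(2 - 5) × (9.1 - 8)/(2 - 8) × (9.1 - 11)/(2 - 11) = 0.052895
L_1(9.1) = (9.1 - 2)/(5 - 2) × (9.1 - 8)/(5 - 8) × (9.1 - 11)/(5 - 11) = -0.274796
L_2(9.1) = (9.1 - 2)/(8 - 2) × (9.1 - 5)/(8 - 5) × (9.1 - 11)/(8 - 11) = 1.024241
L_3(9.1) = (9.1 - 2)/(11 - 2) × (9.1 - 5)/(11 - 5) × (9.1 - 8)/(11 - 8) = 0.197660

P(9.1) = (-14)×L_0(9.1) + 16×L_1(9.1) + 5×L_2(9.1) + 0×L_3(9.1)
P(9.1) = -0.016068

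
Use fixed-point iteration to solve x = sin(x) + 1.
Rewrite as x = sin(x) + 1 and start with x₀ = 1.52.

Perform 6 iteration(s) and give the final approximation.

Equation: x = sin(x) + 1
Fixed-point form: x = sin(x) + 1
x₀ = 1.52

x_1 = g(1.520000) = 1.998710
x_2 = g(1.998710) = 1.909833
x_3 = g(1.909833) = 1.943075
x_4 = g(1.943075) = 1.931501
x_5 = g(1.931501) = 1.935648
x_6 = g(1.935648) = 1.934177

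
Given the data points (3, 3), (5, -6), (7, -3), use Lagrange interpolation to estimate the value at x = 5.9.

Lagrange interpolation formula:
P(x) = Σ yᵢ × Lᵢ(x)
where Lᵢ(x) = Π_{j≠i} (x - xⱼ)/(xᵢ - xⱼ)

L_0(5.9) = (5.9 - 5)/(3 - 5) × (5.9 - 7)/(3 - 7) = -0.123750
L_1(5.9) = (5.9 - 3)/(5 - 3) × (5.9 - 7)/(5 - 7) = 0.797500
L_2(5.9) = (5.9 - 3)/(7 - 3) × (5.9 - 5)/(7 - 5) = 0.326250

P(5.9) = 3×L_0(5.9) + (-6)×L_1(5.9) + (-3)×L_2(5.9)
P(5.9) = -6.135000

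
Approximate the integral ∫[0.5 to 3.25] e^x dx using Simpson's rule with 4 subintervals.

f(x) = e^x
a = 0.5, b = 3.25, n = 4
h = (b - a)/n = 0.687500

Simpson's rule: (h/3)[f(x₀) + 4f(x₁) + 2f(x₂) + ... + f(xₙ)]

x_0 = 0.5000, f(x_0) = 1.648721, coefficient = 1
x_1 = 1.1875, f(x_1) = 3.278874, coefficient = 4
x_2 = 1.8750, f(x_2) = 6.520819, coefficient = 2
x_3 = 2.5625, f(x_3) = 12.968197, coefficient = 4
x_4 = 3.2500, f(x_4) = 25.790340, coefficient = 1

I ≈ (0.687500/3) × 105.468984 = 24.169975
Exact value: 24.141619
Error: 0.028357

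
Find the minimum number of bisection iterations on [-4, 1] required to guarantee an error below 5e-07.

We need (b-a)/2^n ≤ 5e-07
(1 - (-4))/2^n ≤ 5e-07
5/2^n ≤ 5e-07
2^n ≥ 10000000
n ≥ log₂(10000000) = 23.25
n ≥ 24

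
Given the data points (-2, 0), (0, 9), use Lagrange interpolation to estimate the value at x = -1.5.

Lagrange interpolation formula:
P(x) = Σ yᵢ × Lᵢ(x)
where Lᵢ(x) = Π_{j≠i} (x - xⱼ)/(xᵢ - xⱼ)

L_0(-1.5) = (-1.5 - 0)/(-2 - 0) = 0.750000
L_1(-1.5) = (-1.5 - (-2))/(0 - (-2)) = 0.250000

P(-1.5) = 0×L_0(-1.5) + 9×L_1(-1.5)
P(-1.5) = 2.250000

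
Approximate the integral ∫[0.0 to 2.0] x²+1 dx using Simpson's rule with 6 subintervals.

f(x) = x²+1
a = 0.0, b = 2.0, n = 6
h = (b - a)/n = 0.333333

Simpson's rule: (h/3)[f(x₀) + 4f(x₁) + 2f(x₂) + ... + f(xₙ)]

x_0 = 0.0000, f(x_0) = 1.000000, coefficient = 1
x_1 = 0.3333, f(x_1) = 1.111111, coefficient = 4
x_2 = 0.6667, f(x_2) = 1.444444, coefficient = 2
x_3 = 1.0000, f(x_3) = 2.000000, coefficient = 4
x_4 = 1.3333, f(x_4) = 2.777778, coefficient = 2
x_5 = 1.6667, f(x_5) = 3.777778, coefficient = 4
x_6 = 2.0000, f(x_6) = 5.000000, coefficient = 1

I ≈ (0.333333/3) × 42.000000 = 4.666667
Exact value: 4.666667
Error: 0.000000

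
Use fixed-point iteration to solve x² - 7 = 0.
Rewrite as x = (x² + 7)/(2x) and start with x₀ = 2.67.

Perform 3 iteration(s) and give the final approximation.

Equation: x² - 7 = 0
Fixed-point form: x = (x² + 7)/(2x)
x₀ = 2.67

x_1 = g(2.670000) = 2.645861
x_2 = g(2.645861) = 2.645751
x_3 = g(2.645751) = 2.645751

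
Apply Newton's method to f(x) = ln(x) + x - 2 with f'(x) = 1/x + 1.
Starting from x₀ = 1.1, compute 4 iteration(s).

f(x) = ln(x) + x - 2
f'(x) = 1/x + 1
x₀ = 1.1

Newton-Raphson formula: x_{n+1} = x_n - f(x_n)/f'(x_n)

Iteration 1:
  f(1.100000) = -0.804690
  f'(1.100000) = 1.909091
  x_1 = 1.100000 - (-0.804690)/1.909091 = 1.521504
Iteration 2:
  f(1.521504) = -0.058796
  f'(1.521504) = 1.657244
  x_2 = 1.521504 - (-0.058796)/1.657244 = 1.556983
Iteration 3:
  f(1.556983) = -0.000268
  f'(1.556983) = 1.642268
  x_3 = 1.556983 - (-0.000268)/1.642268 = 1.557146
Iteration 4:
  f(1.557146) = 0.000000
  f'(1.557146) = 1.642201
  x_4 = 1.557146 - 0.000000/1.642201 = 1.557146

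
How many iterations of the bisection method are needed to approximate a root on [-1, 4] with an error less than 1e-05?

We need (b-a)/2^n ≤ 1e-05
(4 - (-1))/2^n ≤ 1e-05
5/2^n ≤ 1e-05
2^n ≥ 500000
n ≥ log₂(500000) = 18.93
n ≥ 19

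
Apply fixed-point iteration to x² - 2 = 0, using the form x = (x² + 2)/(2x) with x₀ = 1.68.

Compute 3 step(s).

Equation: x² - 2 = 0
Fixed-point form: x = (x² + 2)/(2x)
x₀ = 1.68

x_1 = g(1.680000) = 1.435238
x_2 = g(1.435238) = 1.414368
x_3 = g(1.414368) = 1.414214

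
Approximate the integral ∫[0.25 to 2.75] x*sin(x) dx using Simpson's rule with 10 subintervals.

f(x) = x*sin(x)
a = 0.25, b = 2.75, n = 10
h = (b - a)/n = 0.250000

Simpson's rule: (h/3)[f(x₀) + 4f(x₁) + 2f(x₂) + ... + f(xₙ)]

x_0 = 0.2500, f(x_0) = 0.061851, coefficient = 1
x_1 = 0.5000, f(x_1) = 0.239713, coefficient = 4
x_2 = 0.7500, f(x_2) = 0.511229, coefficient = 2
x_3 = 1.0000, f(x_3) = 0.841471, coefficient = 4
x_4 = 1.2500, f(x_4) = 1.186231, coefficient = 2
x_5 = 1.5000, f(x_5) = 1.496242, coefficient = 4
x_6 = 1.7500, f(x_6) = 1.721975, coefficient = 2
x_7 = 2.0000, f(x_7) = 1.818595, coefficient = 4
x_8 = 2.2500, f(x_8) = 1.750665, coefficient = 2
x_9 = 2.5000, f(x_9) = 1.496180, coefficient = 4
x_10 = 2.7500, f(x_10) = 1.049568, coefficient = 1

I ≈ (0.250000/3) × 35.020424 = 2.918369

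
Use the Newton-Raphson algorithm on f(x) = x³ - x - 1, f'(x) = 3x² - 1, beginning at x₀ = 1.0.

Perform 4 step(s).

f(x) = x³ - x - 1
f'(x) = 3x² - 1
x₀ = 1.0

Newton-Raphson formula: x_{n+1} = x_n - f(x_n)/f'(x_n)

Iteration 1:
  f(1.000000) = -1.000000
  f'(1.000000) = 2.000000
  x_1 = 1.000000 - (-1.000000)/2.000000 = 1.500000
Iteration 2:
  f(1.500000) = 0.875000
  f'(1.500000) = 5.750000
  x_2 = 1.500000 - 0.875000/5.750000 = 1.347826
Iteration 3:
  f(1.347826) = 0.100682
  f'(1.347826) = 4.449905
  x_3 = 1.347826 - 0.100682/4.449905 = 1.325200
Iteration 4:
  f(1.325200) = 0.002058
  f'(1.325200) = 4.268468
  x_4 = 1.325200 - 0.002058/4.268468 = 1.324718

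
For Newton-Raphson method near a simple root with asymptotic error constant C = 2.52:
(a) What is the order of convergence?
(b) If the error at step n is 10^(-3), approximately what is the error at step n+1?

(a) Newton-Raphson has quadratic (order 2) convergence near simple roots.
    This means |e_{n+1}| ≈ C|e_n|².

(b) With |e_n| = 10^(-3) and C = 2.52:
    |e_{n+1}| ≈ 2.52 × (10^(-3))² = 2.52 × 10^(-6)

(a) 2 (quadratic); (b) |e_{n+1}| ≈ 2.520e-06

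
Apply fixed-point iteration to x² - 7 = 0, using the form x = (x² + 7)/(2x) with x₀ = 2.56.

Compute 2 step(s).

Equation: x² - 7 = 0
Fixed-point form: x = (x² + 7)/(2x)
x₀ = 2.56

x_1 = g(2.560000) = 2.647187
x_2 = g(2.647187) = 2.645752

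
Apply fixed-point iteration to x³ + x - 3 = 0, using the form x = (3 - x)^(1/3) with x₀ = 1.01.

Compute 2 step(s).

Equation: x³ + x - 3 = 0
Fixed-point form: x = (3 - x)^(1/3)
x₀ = 1.01

x_1 = g(1.010000) = 1.257818
x_2 = g(1.257818) = 1.203274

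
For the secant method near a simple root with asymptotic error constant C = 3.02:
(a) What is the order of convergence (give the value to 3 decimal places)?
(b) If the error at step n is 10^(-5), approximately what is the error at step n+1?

(a) Secant method has superlinear convergence with order φ = (1+√5)/2 ≈ 1.618.
    This means |e_{n+1}| ≈ C|e_n|^1.618.

(b) With |e_n| = 10^(-5) and C = 3.02:
    |e_{n+1}| ≈ 3.02 × (10^(-5))^1.618 = 3.02 × 10^(-8.09)

(a) ≈ 1.618 (golden ratio); (b) |e_{n+1}| ≈ 2.454e-08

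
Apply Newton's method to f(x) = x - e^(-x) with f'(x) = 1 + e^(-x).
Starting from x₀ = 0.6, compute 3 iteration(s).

f(x) = x - e^(-x)
f'(x) = 1 + e^(-x)
x₀ = 0.6

Newton-Raphson formula: x_{n+1} = x_n - f(x_n)/f'(x_n)

Iteration 1:
  f(0.600000) = 0.051188
  f'(0.600000) = 1.548812
  x_1 = 0.600000 - 0.051188/1.548812 = 0.566950
Iteration 2:
  f(0.566950) = -0.000303
  f'(0.566950) = 1.567253
  x_2 = 0.566950 - (-0.000303)/1.567253 = 0.567143
Iteration 3:
  f(0.567143) = 0.000000
  f'(0.567143) = 1.567143
  x_3 = 0.567143 - 0.000000/1.567143 = 0.567143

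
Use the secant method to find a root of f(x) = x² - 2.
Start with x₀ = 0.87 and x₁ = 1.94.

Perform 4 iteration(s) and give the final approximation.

f(x) = x² - 2
x₀ = 0.87, x₁ = 1.94

Secant formula: x_{n+1} = x_n - f(x_n)(x_n - x_{n-1})/(f(x_n) - f(x_{n-1}))

Iteration 1:
  f(0.870000) = -1.243100
  f(1.940000) = 1.763600
  x_2 = 1.940000 - 1.763600×(1.940000 - 0.870000)/(1.763600 - (-1.243100))
       = 1.312384
Iteration 2:
  f(1.940000) = 1.763600
  f(1.312384) = -0.277647
  x_3 = 1.312384 - (-0.277647)×(1.312384 - 1.940000)/(-0.277647 - 1.763600)
       = 1.397752
Iteration 3:
  f(1.312384) = -0.277647
  f(1.397752) = -0.046290
  x_4 = 1.397752 - (-0.046290)×(1.397752 - 1.312384)/(-0.046290 - (-0.277647))
       = 1.414832
Iteration 4:
  f(1.397752) = -0.046290
  f(1.414832) = 0.001750
  x_5 = 1.414832 - 0.001750×(1.414832 - 1.397752)/(0.001750 - (-0.046290))
       = 1.414210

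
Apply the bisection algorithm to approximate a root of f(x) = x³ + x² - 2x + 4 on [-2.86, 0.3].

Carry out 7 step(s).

f(x) = x³ + x² - 2x + 4
Initial interval: [-2.86, 0.3]

Iteration 1:
  c_1 = (-2.860000 + 0.300000)/2 = -1.280000
  f(c_1) = f(-1.280000) = 6.101248
  f(a) × f(c) < 0, new interval: [-2.860000, -1.280000]
Iteration 2:
  c_2 = (-2.860000 + (-1.280000))/2 = -2.070000
  f(c_2) = f(-2.070000) = 3.555157
  f(a) × f(c) < 0, new interval: [-2.860000, -2.070000]
Iteration 3:
  c_3 = (-2.860000 + (-2.070000))/2 = -2.465000
  f(c_3) = f(-2.465000) = 0.028330
  f(a) × f(c) < 0, new interval: [-2.860000, -2.465000]
Iteration 4:
  c_4 = (-2.860000 + (-2.465000))/2 = -2.662500
  f(c_4) = f(-2.662500) = -2.460307
  f(a) × f(c) ≥ 0, new interval: [-2.662500, -2.465000]
Iteration 5:
  c_5 = (-2.662500 + (-2.465000))/2 = -2.563750
  f(c_5) = f(-2.563750) = -1.150738
  f(a) × f(c) ≥ 0, new interval: [-2.563750, -2.465000]
Iteration 6:
  c_6 = (-2.563750 + (-2.465000))/2 = -2.514375
  f(c_6) = f(-2.514375) = -0.545252
  f(a) × f(c) ≥ 0, new interval: [-2.514375, -2.465000]
Iteration 7:
  c_7 = (-2.514375 + (-2.465000))/2 = -2.489687
  f(c_7) = f(-2.489687) = -0.254518
  f(a) × f(c) ≥ 0, new interval: [-2.489687, -2.465000]

After 7 iteration(s), the approximation is c_7 = -2.489687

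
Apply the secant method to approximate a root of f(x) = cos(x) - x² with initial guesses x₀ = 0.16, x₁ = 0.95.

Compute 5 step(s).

f(x) = cos(x) - x²
x₀ = 0.16, x₁ = 0.95

Secant formula: x_{n+1} = x_n - f(x_n)(x_n - x_{n-1})/(f(x_n) - f(x_{n-1}))

Iteration 1:
  f(0.160000) = 0.961627
  f(0.950000) = -0.320817
  x_2 = 0.950000 - (-0.320817)×(0.950000 - 0.160000)/(-0.320817 - 0.961627)
       = 0.752373
Iteration 2:
  f(0.950000) = -0.320817
  f(0.752373) = 0.164004
  x_3 = 0.752373 - 0.164004×(0.752373 - 0.950000)/(0.164004 - (-0.320817))
       = 0.819226
Iteration 3:
  f(0.752373) = 0.164004
  f(0.819226) = 0.011656
  x_4 = 0.819226 - 0.011656×(0.819226 - 0.752373)/(0.011656 - 0.164004)
       = 0.824341
Iteration 4:
  f(0.819226) = 0.011656
  f(0.824341) = -0.000496
  x_5 = 0.824341 - (-0.000496)×(0.824341 - 0.819226)/(-0.000496 - 0.011656)
       = 0.824132
Iteration 5:
  f(0.824341) = -0.000496
  f(0.824132) = 0.000001
  x_6 = 0.824132 - 0.000001×(0.824132 - 0.824341)/(0.000001 - (-0.000496))
       = 0.824132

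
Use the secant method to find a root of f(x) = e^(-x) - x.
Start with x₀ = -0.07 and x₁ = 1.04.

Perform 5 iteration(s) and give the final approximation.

f(x) = e^(-x) - x
x₀ = -0.07, x₁ = 1.04

Secant formula: x_{n+1} = x_n - f(x_n)(x_n - x_{n-1})/(f(x_n) - f(x_{n-1}))

Iteration 1:
  f(-0.070000) = 1.142508
  f(1.040000) = -0.686545
  x_2 = 1.040000 - (-0.686545)×(1.040000 - (-0.070000))/(-0.686545 - 1.142508)
       = 0.623355
Iteration 2:
  f(1.040000) = -0.686545
  f(0.623355) = -0.087213
  x_3 = 0.623355 - (-0.087213)×(0.623355 - 1.040000)/(-0.087213 - (-0.686545))
       = 0.562727
Iteration 3:
  f(0.623355) = -0.087213
  f(0.562727) = 0.006927
  x_4 = 0.562727 - 0.006927×(0.562727 - 0.623355)/(0.006927 - (-0.087213))
       = 0.567188
Iteration 4:
  f(0.562727) = 0.006927
  f(0.567188) = -0.000070
  x_5 = 0.567188 - (-0.000070)×(0.567188 - 0.562727)/(-0.000070 - 0.006927)
       = 0.567143
Iteration 5:
  f(0.567188) = -0.000070
  f(0.567143) = 0.000000
  x_6 = 0.567143 - 0.000000×(0.567143 - 0.567188)/(0.000000 - (-0.000070))
       = 0.567143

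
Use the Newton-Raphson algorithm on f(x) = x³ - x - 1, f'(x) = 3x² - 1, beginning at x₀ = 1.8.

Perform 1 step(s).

f(x) = x³ - x - 1
f'(x) = 3x² - 1
x₀ = 1.8

Newton-Raphson formula: x_{n+1} = x_n - f(x_n)/f'(x_n)

Iteration 1:
  f(1.800000) = 3.032000
  f'(1.800000) = 8.720000
  x_1 = 1.800000 - 3.032000/8.720000 = 1.452294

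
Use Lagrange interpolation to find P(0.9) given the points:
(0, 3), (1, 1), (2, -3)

Lagrange interpolation formula:
P(x) = Σ yᵢ × Lᵢ(x)
where Lᵢ(x) = Π_{j≠i} (x - xⱼ)/(xᵢ - xⱼ)

L_0(0.9) = (0.9 - 1)/(0 - 1) × (0.9 - 2)/(0 - 2) = 0.055000
L_1(0.9) = (0.9 - 0)/(1 - 0) × (0.9 - 2)/(1 - 2) = 0.990000
L_2(0.9) = (0.9 - 0)/(2 - 0) × (0.9 - 1)/(2 - 1) = -0.045000

P(0.9) = 3×L_0(0.9) + 1×L_1(0.9) + (-3)×L_2(0.9)
P(0.9) = 1.290000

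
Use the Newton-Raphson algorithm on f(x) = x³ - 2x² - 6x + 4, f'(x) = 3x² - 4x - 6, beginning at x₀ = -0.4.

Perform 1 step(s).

f(x) = x³ - 2x² - 6x + 4
f'(x) = 3x² - 4x - 6
x₀ = -0.4

Newton-Raphson formula: x_{n+1} = x_n - f(x_n)/f'(x_n)

Iteration 1:
  f(-0.400000) = 6.016000
  f'(-0.400000) = -3.920000
  x_1 = -0.400000 - 6.016000/(-3.920000) = 1.134694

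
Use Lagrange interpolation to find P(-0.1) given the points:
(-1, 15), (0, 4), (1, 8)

Lagrange interpolation formula:
P(x) = Σ yᵢ × Lᵢ(x)
where Lᵢ(x) = Π_{j≠i} (x - xⱼ)/(xᵢ - xⱼ)

L_0(-0.1) = (-0.1 - 0)/(-1 - 0) × (-0.1 - 1)/(-1 - 1) = 0.055000
L_1(-0.1) = (-0.1 - (-1))/(0 - (-1)) × (-0.1 - 1)/(0 - 1) = 0.990000
L_2(-0.1) = (-0.1 - (-1))/(1 - (-1)) × (-0.1 - 0)/(1 - 0) = -0.045000

P(-0.1) = 15×L_0(-0.1) + 4×L_1(-0.1) + 8×L_2(-0.1)
P(-0.1) = 4.425000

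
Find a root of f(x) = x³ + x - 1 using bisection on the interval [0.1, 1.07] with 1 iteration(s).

f(x) = x³ + x - 1
Initial interval: [0.1, 1.07]

Iteration 1:
  c_1 = (0.100000 + 1.070000)/2 = 0.585000
  f(c_1) = f(0.585000) = -0.214798
  f(a) × f(c) ≥ 0, new interval: [0.585000, 1.070000]

After 1 iteration(s), the approximation is c_1 = 0.585000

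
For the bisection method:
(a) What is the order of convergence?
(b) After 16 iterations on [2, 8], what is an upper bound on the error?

(a) Bisection has linear (order 1) convergence; the error is halved each step.

(b) Error bound = (b-a)/2^n = (8 - 2)/2^{16}
    = 6/2^{16}

(a) 1 (linear); (b) error ≤ 9.16e-05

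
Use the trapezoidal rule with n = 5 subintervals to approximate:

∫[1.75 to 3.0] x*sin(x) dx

f(x) = x*sin(x)
a = 1.75, b = 3.0, n = 5
h = (b - a)/n = 0.250000

Trapezoidal rule: (h/2)[f(x₀) + 2f(x₁) + 2f(x₂) + ... + f(xₙ)]

x_0 = 1.7500, f(x_0) = 1.721975, coefficient = 1
x_1 = 2.0000, f(x_1) = 1.818595, coefficient = 2
x_2 = 2.2500, f(x_2) = 1.750665, coefficient = 2
x_3 = 2.5000, f(x_3) = 1.496180, coefficient = 2
x_4 = 2.7500, f(x_4) = 1.049568, coefficient = 2
x_5 = 3.0000, f(x_5) = 0.423360, coefficient = 1

I ≈ (0.250000/2) × 14.375351 = 1.796919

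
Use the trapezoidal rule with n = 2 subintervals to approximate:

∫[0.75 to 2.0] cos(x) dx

f(x) = cos(x)
a = 0.75, b = 2.0, n = 2
h = (b - a)/n = 0.625000

Trapezoidal rule: (h/2)[f(x₀) + 2f(x₁) + 2f(x₂) + ... + f(xₙ)]

x_0 = 0.7500, f(x_0) = 0.731689, coefficient = 1
x_1 = 1.3750, f(x_1) = 0.194548, coefficient = 2
x_2 = 2.0000, f(x_2) = -0.416147, coefficient = 1

I ≈ (0.625000/2) × 0.704637 = 0.220199
Exact value: 0.227659
Error: 0.007459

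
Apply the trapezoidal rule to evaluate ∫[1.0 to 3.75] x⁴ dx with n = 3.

f(x) = x⁴
a = 1.0, b = 3.75, n = 3
h = (b - a)/n = 0.916667

Trapezoidal rule: (h/2)[f(x₀) + 2f(x₁) + 2f(x₂) + ... + f(xₙ)]

x_0 = 1.0000, f(x_0) = 1.000000, coefficient = 1
x_1 = 1.9167, f(x_1) = 13.495419, coefficient = 2
x_2 = 2.8333, f(x_2) = 64.445216, coefficient = 2
x_3 = 3.7500, f(x_3) = 197.753906, coefficient = 1

I ≈ (0.916667/2) × 354.635176 = 162.541122
Exact value: 148.115430
Error: 14.425692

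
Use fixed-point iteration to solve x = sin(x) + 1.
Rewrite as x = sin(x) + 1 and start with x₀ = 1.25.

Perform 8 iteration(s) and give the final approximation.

Equation: x = sin(x) + 1
Fixed-point form: x = sin(x) + 1
x₀ = 1.25

x_1 = g(1.250000) = 1.948985
x_2 = g(1.948985) = 1.929335
x_3 = g(1.929335) = 1.936411
x_4 = g(1.936411) = 1.933904
x_5 = g(1.933904) = 1.934797
x_6 = g(1.934797) = 1.934480
x_7 = g(1.934480) = 1.934593
x_8 = g(1.934593) = 1.934553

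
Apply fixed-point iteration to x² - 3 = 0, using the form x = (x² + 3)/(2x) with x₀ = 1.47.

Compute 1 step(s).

Equation: x² - 3 = 0
Fixed-point form: x = (x² + 3)/(2x)
x₀ = 1.47

x_1 = g(1.470000) = 1.755408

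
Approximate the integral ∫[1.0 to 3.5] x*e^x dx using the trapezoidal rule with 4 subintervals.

f(x) = x*e^x
a = 1.0, b = 3.5, n = 4
h = (b - a)/n = 0.625000

Trapezoidal rule: (h/2)[f(x₀) + 2f(x₁) + 2f(x₂) + ... + f(xₙ)]

x_0 = 1.0000, f(x_0) = 2.718282, coefficient = 1
x_1 = 1.6250, f(x_1) = 8.252431, coefficient = 2
x_2 = 2.2500, f(x_2) = 21.347406, coefficient = 2
x_3 = 2.8750, f(x_3) = 50.960594, coefficient = 2
x_4 = 3.5000, f(x_4) = 115.904082, coefficient = 1

I ≈ (0.625000/2) × 279.743226 = 87.419758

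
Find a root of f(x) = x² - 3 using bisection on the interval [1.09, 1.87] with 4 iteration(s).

f(x) = x² - 3
Initial interval: [1.09, 1.87]

Iteration 1:
  c_1 = (1.090000 + 1.870000)/2 = 1.480000
  f(c_1) = f(1.480000) = -0.809600
  f(a) × f(c) ≥ 0, new interval: [1.480000, 1.870000]
Iteration 2:
  c_2 = (1.480000 + 1.870000)/2 = 1.675000
  f(c_2) = f(1.675000) = -0.194375
  f(a) × f(c) ≥ 0, new interval: [1.675000, 1.870000]
Iteration 3:
  c_3 = (1.675000 + 1.870000)/2 = 1.772500
  f(c_3) = f(1.772500) = 0.141756
  f(a) × f(c) < 0, new interval: [1.675000, 1.772500]
Iteration 4:
  c_4 = (1.675000 + 1.772500)/2 = 1.723750
  f(c_4) = f(1.723750) = -0.028686
  f(a) × f(c) ≥ 0, new interval: [1.723750, 1.772500]

After 4 iteration(s), the approximation is c_4 = 1.723750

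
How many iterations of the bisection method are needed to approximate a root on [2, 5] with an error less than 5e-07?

We need (b-a)/2^n ≤ 5e-07
(5 - 2)/2^n ≤ 5e-07
3/2^n ≤ 5e-07
2^n ≥ 6000000
n ≥ log₂(6000000) = 22.52
n ≥ 23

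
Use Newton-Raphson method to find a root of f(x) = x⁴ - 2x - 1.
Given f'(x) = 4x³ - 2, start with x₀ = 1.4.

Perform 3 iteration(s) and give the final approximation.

f(x) = x⁴ - 2x - 1
f'(x) = 4x³ - 2
x₀ = 1.4

Newton-Raphson formula: x_{n+1} = x_n - f(x_n)/f'(x_n)

Iteration 1:
  f(1.400000) = 0.041600
  f'(1.400000) = 8.976000
  x_1 = 1.400000 - 0.041600/8.976000 = 1.395365
Iteration 2:
  f(1.395365) = 0.000252
  f'(1.395365) = 8.867355
  x_2 = 1.395365 - 0.000252/8.867355 = 1.395337
Iteration 3:
  f(1.395337) = 0.000000
  f'(1.395337) = 8.866691
  x_3 = 1.395337 - 0.000000/8.866691 = 1.395337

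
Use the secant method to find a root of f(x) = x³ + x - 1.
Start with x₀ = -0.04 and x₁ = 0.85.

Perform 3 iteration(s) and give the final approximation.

f(x) = x³ + x - 1
x₀ = -0.04, x₁ = 0.85

Secant formula: x_{n+1} = x_n - f(x_n)(x_n - x_{n-1})/(f(x_n) - f(x_{n-1}))

Iteration 1:
  f(-0.040000) = -1.040064
  f(0.850000) = 0.464125
  x_2 = 0.850000 - 0.464125×(0.850000 - (-0.040000))/(0.464125 - (-1.040064))
       = 0.575386
Iteration 2:
  f(0.850000) = 0.464125
  f(0.575386) = -0.234121
  x_3 = 0.575386 - (-0.234121)×(0.575386 - 0.850000)/(-0.234121 - 0.464125)
       = 0.667464
Iteration 3:
  f(0.575386) = -0.234121
  f(0.667464) = -0.035176
  x_4 = 0.667464 - (-0.035176)×(0.667464 - 0.575386)/(-0.035176 - (-0.234121))
       = 0.683744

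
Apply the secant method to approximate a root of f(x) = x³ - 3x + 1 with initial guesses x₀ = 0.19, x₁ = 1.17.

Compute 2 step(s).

f(x) = x³ - 3x + 1
x₀ = 0.19, x₁ = 1.17

Secant formula: x_{n+1} = x_n - f(x_n)(x_n - x_{n-1})/(f(x_n) - f(x_{n-1}))

Iteration 1:
  f(0.190000) = 0.436859
  f(1.170000) = -0.908387
  x_2 = 1.170000 - (-0.908387)×(1.170000 - 0.190000)/(-0.908387 - 0.436859)
       = 0.508248
Iteration 2:
  f(1.170000) = -0.908387
  f(0.508248) = -0.393455
  x_3 = 0.508248 - (-0.393455)×(0.508248 - 1.170000)/(-0.393455 - (-0.908387))
       = 0.002608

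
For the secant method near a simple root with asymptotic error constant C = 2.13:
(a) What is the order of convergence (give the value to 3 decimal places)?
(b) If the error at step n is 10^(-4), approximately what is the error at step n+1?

(a) Secant method has superlinear convergence with order φ = (1+√5)/2 ≈ 1.618.
    This means |e_{n+1}| ≈ C|e_n|^1.618.

(b) With |e_n| = 10^(-4) and C = 2.13:
    |e_{n+1}| ≈ 2.13 × (10^(-4))^1.618 = 2.13 × 10^(-6.47)

(a) ≈ 1.618 (golden ratio); (b) |e_{n+1}| ≈ 7.182e-07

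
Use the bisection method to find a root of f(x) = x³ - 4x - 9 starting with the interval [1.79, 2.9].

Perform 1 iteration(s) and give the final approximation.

f(x) = x³ - 4x - 9
Initial interval: [1.79, 2.9]

Iteration 1:
  c_1 = (1.790000 + 2.900000)/2 = 2.345000
  f(c_1) = f(2.345000) = -5.484786
  f(a) × f(c) ≥ 0, new interval: [2.345000, 2.900000]

After 1 iteration(s), the approximation is c_1 = 2.345000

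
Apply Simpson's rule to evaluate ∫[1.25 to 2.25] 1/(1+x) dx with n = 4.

f(x) = 1/(1+x)
a = 1.25, b = 2.25, n = 4
h = (b - a)/n = 0.250000

Simpson's rule: (h/3)[f(x₀) + 4f(x₁) + 2f(x₂) + ... + f(xₙ)]

x_0 = 1.2500, f(x_0) = 0.444444, coefficient = 1
x_1 = 1.5000, f(x_1) = 0.400000, coefficient = 4
x_2 = 1.7500, f(x_2) = 0.363636, coefficient = 2
x_3 = 2.0000, f(x_3) = 0.333333, coefficient = 4
x_4 = 2.2500, f(x_4) = 0.307692, coefficient = 1

I ≈ (0.250000/3) × 4.412743 = 0.367729
Exact value: 0.367725
Error: 0.000004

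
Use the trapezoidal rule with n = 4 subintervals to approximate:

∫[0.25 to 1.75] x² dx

f(x) = x²
a = 0.25, b = 1.75, n = 4
h = (b - a)/n = 0.375000

Trapezoidal rule: (h/2)[f(x₀) + 2f(x₁) + 2f(x₂) + ... + f(xₙ)]

x_0 = 0.2500, f(x_0) = 0.062500, coefficient = 1
x_1 = 0.6250, f(x_1) = 0.390625, coefficient = 2
x_2 = 1.0000, f(x_2) = 1.000000, coefficient = 2
x_3 = 1.3750, f(x_3) = 1.890625, coefficient = 2
x_4 = 1.7500, f(x_4) = 3.062500, coefficient = 1

I ≈ (0.375000/2) × 9.687500 = 1.816406
Exact value: 1.781250
Error: 0.035156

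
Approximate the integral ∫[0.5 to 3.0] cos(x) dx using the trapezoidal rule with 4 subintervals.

f(x) = cos(x)
a = 0.5, b = 3.0, n = 4
h = (b - a)/n = 0.625000

Trapezoidal rule: (h/2)[f(x₀) + 2f(x₁) + 2f(x₂) + ... + f(xₙ)]

x_0 = 0.5000, f(x_0) = 0.877583, coefficient = 1
x_1 = 1.1250, f(x_1) = 0.431177, coefficient = 2
x_2 = 1.7500, f(x_2) = -0.178246, coefficient = 2
x_3 = 2.3750, f(x_3) = -0.720278, coefficient = 2
x_4 = 3.0000, f(x_4) = -0.989992, coefficient = 1

I ≈ (0.625000/2) × -1.047106 = -0.327221
Exact value: -0.338306
Error: 0.011085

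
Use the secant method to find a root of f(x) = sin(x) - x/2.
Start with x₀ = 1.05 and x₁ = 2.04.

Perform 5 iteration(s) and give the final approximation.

f(x) = sin(x) - x/2
x₀ = 1.05, x₁ = 2.04

Secant formula: x_{n+1} = x_n - f(x_n)(x_n - x_{n-1})/(f(x_n) - f(x_{n-1}))

Iteration 1:
  f(1.050000) = 0.342423
  f(2.040000) = -0.128071
  x_2 = 2.040000 - (-0.128071)×(2.040000 - 1.050000)/(-0.128071 - 0.342423)
       = 1.770516
Iteration 2:
  f(2.040000) = -0.128071
  f(1.770516) = 0.094864
  x_3 = 1.770516 - 0.094864×(1.770516 - 2.040000)/(0.094864 - (-0.128071))
       = 1.885188
Iteration 3:
  f(1.770516) = 0.094864
  f(1.885188) = 0.008391
  x_4 = 1.885188 - 0.008391×(1.885188 - 1.770516)/(0.008391 - 0.094864)
       = 1.896315
Iteration 4:
  f(1.885188) = 0.008391
  f(1.896315) = -0.000672
  x_5 = 1.896315 - (-0.000672)×(1.896315 - 1.885188)/(-0.000672 - 0.008391)
       = 1.895489
Iteration 5:
  f(1.896315) = -0.000672
  f(1.895489) = 0.000004
  x_6 = 1.895489 - 0.000004×(1.895489 - 1.896315)/(0.000004 - (-0.000672))
       = 1.895494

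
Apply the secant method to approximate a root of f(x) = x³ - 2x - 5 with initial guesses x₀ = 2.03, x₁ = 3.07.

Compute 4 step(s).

f(x) = x³ - 2x - 5
x₀ = 2.03, x₁ = 3.07

Secant formula: x_{n+1} = x_n - f(x_n)(x_n - x_{n-1})/(f(x_n) - f(x_{n-1}))

Iteration 1:
  f(2.030000) = -0.694573
  f(3.070000) = 17.794443
  x_2 = 3.070000 - 17.794443×(3.070000 - 2.030000)/(17.794443 - (-0.694573))
       = 2.069069
Iteration 2:
  f(3.070000) = 17.794443
  f(2.069069) = -0.280352
  x_3 = 2.069069 - (-0.280352)×(2.069069 - 3.070000)/(-0.280352 - 17.794443)
       = 2.084595
Iteration 3:
  f(2.069069) = -0.280352
  f(2.084595) = -0.110511
  x_4 = 2.084595 - (-0.110511)×(2.084595 - 2.069069)/(-0.110511 - (-0.280352))
       = 2.094696
Iteration 4:
  f(2.084595) = -0.110511
  f(2.094696) = 0.001618
  x_5 = 2.094696 - 0.001618×(2.094696 - 2.084595)/(0.001618 - (-0.110511))
       = 2.094551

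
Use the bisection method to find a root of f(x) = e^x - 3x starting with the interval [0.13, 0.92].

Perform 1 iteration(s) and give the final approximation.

f(x) = e^x - 3x
Initial interval: [0.13, 0.92]

Iteration 1:
  c_1 = (0.130000 + 0.920000)/2 = 0.525000
  f(c_1) = f(0.525000) = 0.115459
  f(a) × f(c) ≥ 0, new interval: [0.525000, 0.920000]

After 1 iteration(s), the approximation is c_1 = 0.525000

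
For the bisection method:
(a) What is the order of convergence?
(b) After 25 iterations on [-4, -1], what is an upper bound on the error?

(a) Bisection has linear (order 1) convergence; the error is halved each step.

(b) Error bound = (b-a)/2^n = (-1 - (-4))/2^{25}
    = 3/2^{25}

(a) 1 (linear); (b) error ≤ 8.94e-08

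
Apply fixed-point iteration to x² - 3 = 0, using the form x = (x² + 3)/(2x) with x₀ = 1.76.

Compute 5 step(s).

Equation: x² - 3 = 0
Fixed-point form: x = (x² + 3)/(2x)
x₀ = 1.76

x_1 = g(1.760000) = 1.732273
x_2 = g(1.732273) = 1.732051
x_3 = g(1.732051) = 1.732051
x_4 = g(1.732051) = 1.732051
x_5 = g(1.732051) = 1.732051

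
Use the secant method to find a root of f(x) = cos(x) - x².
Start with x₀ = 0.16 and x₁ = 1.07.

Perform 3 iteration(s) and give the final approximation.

f(x) = cos(x) - x²
x₀ = 0.16, x₁ = 1.07

Secant formula: x_{n+1} = x_n - f(x_n)(x_n - x_{n-1})/(f(x_n) - f(x_{n-1}))

Iteration 1:
  f(0.160000) = 0.961627
  f(1.070000) = -0.664776
  x_2 = 1.070000 - (-0.664776)×(1.070000 - 0.160000)/(-0.664776 - 0.961627)
       = 0.698047
Iteration 2:
  f(1.070000) = -0.664776
  f(0.698047) = 0.278830
  x_3 = 0.698047 - 0.278830×(0.698047 - 1.070000)/(0.278830 - (-0.664776))
       = 0.807957
Iteration 3:
  f(0.698047) = 0.278830
  f(0.807957) = 0.038183
  x_4 = 0.807957 - 0.038183×(0.807957 - 0.698047)/(0.038183 - 0.278830)
       = 0.825396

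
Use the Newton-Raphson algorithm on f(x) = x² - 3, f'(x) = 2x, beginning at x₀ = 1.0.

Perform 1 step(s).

f(x) = x² - 3
f'(x) = 2x
x₀ = 1.0

Newton-Raphson formula: x_{n+1} = x_n - f(x_n)/f'(x_n)

Iteration 1:
  f(1.000000) = -2.000000
  f'(1.000000) = 2.000000
  x_1 = 1.000000 - (-2.000000)/2.000000 = 2.000000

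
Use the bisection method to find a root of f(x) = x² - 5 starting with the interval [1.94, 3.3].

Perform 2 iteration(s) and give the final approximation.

f(x) = x² - 5
Initial interval: [1.94, 3.3]

Iteration 1:
  c_1 = (1.940000 + 3.300000)/2 = 2.620000
  f(c_1) = f(2.620000) = 1.864400
  f(a) × f(c) < 0, new interval: [1.940000, 2.620000]
Iteration 2:
  c_2 = (1.940000 + 2.620000)/2 = 2.280000
  f(c_2) = f(2.280000) = 0.198400
  f(a) × f(c) < 0, new interval: [1.940000, 2.280000]

After 2 iteration(s), the approximation is c_2 = 2.280000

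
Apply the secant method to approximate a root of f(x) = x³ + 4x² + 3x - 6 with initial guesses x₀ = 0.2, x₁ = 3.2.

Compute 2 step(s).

f(x) = x³ + 4x² + 3x - 6
x₀ = 0.2, x₁ = 3.2

Secant formula: x_{n+1} = x_n - f(x_n)(x_n - x_{n-1})/(f(x_n) - f(x_{n-1}))

Iteration 1:
  f(0.200000) = -5.232000
  f(3.200000) = 77.328000
  x_2 = 3.200000 - 77.328000×(3.200000 - 0.200000)/(77.328000 - (-5.232000))
       = 0.390116
Iteration 2:
  f(3.200000) = 77.328000
  f(0.390116) = -4.161516
  x_3 = 0.390116 - (-4.161516)×(0.390116 - 3.200000)/(-4.161516 - 77.328000)
       = 0.533612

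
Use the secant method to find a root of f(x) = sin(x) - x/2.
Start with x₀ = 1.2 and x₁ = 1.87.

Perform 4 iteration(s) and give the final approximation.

f(x) = sin(x) - x/2
x₀ = 1.2, x₁ = 1.87

Secant formula: x_{n+1} = x_n - f(x_n)(x_n - x_{n-1})/(f(x_n) - f(x_{n-1}))

Iteration 1:
  f(1.200000) = 0.332039
  f(1.870000) = 0.020572
  x_2 = 1.870000 - 0.020572×(1.870000 - 1.200000)/(0.020572 - 0.332039)
       = 1.914252
Iteration 2:
  f(1.870000) = 0.020572
  f(1.914252) = -0.015529
  x_3 = 1.914252 - (-0.015529)×(1.914252 - 1.870000)/(-0.015529 - 0.020572)
       = 1.895216
Iteration 3:
  f(1.914252) = -0.015529
  f(1.895216) = 0.000228
  x_4 = 1.895216 - 0.000228×(1.895216 - 1.914252)/(0.000228 - (-0.015529))
       = 1.895491
Iteration 4:
  f(1.895216) = 0.000228
  f(1.895491) = 0.000002
  x_5 = 1.895491 - 0.000002×(1.895491 - 1.895216)/(0.000002 - 0.000228)
       = 1.895494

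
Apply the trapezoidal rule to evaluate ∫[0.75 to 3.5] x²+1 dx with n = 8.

f(x) = x²+1
a = 0.75, b = 3.5, n = 8
h = (b - a)/n = 0.343750

Trapezoidal rule: (h/2)[f(x₀) + 2f(x₁) + 2f(x₂) + ... + f(xₙ)]

x_0 = 0.7500, f(x_0) = 1.562500, coefficient = 1
x_1 = 1.0938, f(x_1) = 2.196289, coefficient = 2
x_2 = 1.4375, f(x_2) = 3.066406, coefficient = 2
x_3 = 1.7812, f(x_3) = 4.172852, coefficient = 2
x_4 = 2.1250, f(x_4) = 5.515625, coefficient = 2
x_5 = 2.4688, f(x_5) = 7.094727, coefficient = 2
x_6 = 2.8125, f(x_6) = 8.910156, coefficient = 2
x_7 = 3.1562, f(x_7) = 10.961914, coefficient = 2
x_8 = 3.5000, f(x_8) = 13.250000, coefficient = 1

I ≈ (0.343750/2) × 98.648438 = 16.955200
Exact value: 16.901042
Error: 0.054159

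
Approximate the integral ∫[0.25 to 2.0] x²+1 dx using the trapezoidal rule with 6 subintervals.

f(x) = x²+1
a = 0.25, b = 2.0, n = 6
h = (b - a)/n = 0.291667

Trapezoidal rule: (h/2)[f(x₀) + 2f(x₁) + 2f(x₂) + ... + f(xₙ)]

x_0 = 0.2500, f(x_0) = 1.062500, coefficient = 1
x_1 = 0.5417, f(x_1) = 1.293403, coefficient = 2
x_2 = 0.8333, f(x_2) = 1.694444, coefficient = 2
x_3 = 1.1250, f(x_3) = 2.265625, coefficient = 2
x_4 = 1.4167, f(x_4) = 3.006944, coefficient = 2
x_5 = 1.7083, f(x_5) = 3.918403, coefficient = 2
x_6 = 2.0000, f(x_6) = 5.000000, coefficient = 1

I ≈ (0.291667/2) × 30.420139 = 4.436270
Exact value: 4.411458
Error: 0.024812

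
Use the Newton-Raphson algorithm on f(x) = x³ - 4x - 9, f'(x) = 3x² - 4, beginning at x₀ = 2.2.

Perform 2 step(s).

f(x) = x³ - 4x - 9
f'(x) = 3x² - 4
x₀ = 2.2

Newton-Raphson formula: x_{n+1} = x_n - f(x_n)/f'(x_n)

Iteration 1:
  f(2.200000) = -7.152000
  f'(2.200000) = 10.520000
  x_1 = 2.200000 - (-7.152000)/10.520000 = 2.879848
Iteration 2:
  f(2.879848) = 3.364696
  f'(2.879848) = 20.880572
  x_2 = 2.879848 - 3.364696/20.880572 = 2.718708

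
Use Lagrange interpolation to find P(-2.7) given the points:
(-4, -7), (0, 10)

Lagrange interpolation formula:
P(x) = Σ yᵢ × Lᵢ(x)
where Lᵢ(x) = Π_{j≠i} (x - xⱼ)/(xᵢ - xⱼ)

L_0(-2.7) = (-2.7 - 0)/(-4 - 0) = 0.675000
L_1(-2.7) = (-2.7 - (-4))/(0 - (-4)) = 0.325000

P(-2.7) = (-7)×L_0(-2.7) + 10×L_1(-2.7)
P(-2.7) = -1.475000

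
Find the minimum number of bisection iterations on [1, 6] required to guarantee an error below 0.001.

We need (b-a)/2^n ≤ 0.001
(6 - 1)/2^n ≤ 0.001
5/2^n ≤ 0.001
2^n ≥ 5000
n ≥ log₂(5000) = 12.29
n ≥ 13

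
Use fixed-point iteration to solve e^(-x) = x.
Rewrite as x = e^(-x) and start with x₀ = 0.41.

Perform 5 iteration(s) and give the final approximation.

Equation: e^(-x) = x
Fixed-point form: x = e^(-x)
x₀ = 0.41

x_1 = g(0.410000) = 0.663650
x_2 = g(0.663650) = 0.514968
x_3 = g(0.514968) = 0.597520
x_4 = g(0.597520) = 0.550175
x_5 = g(0.550175) = 0.576849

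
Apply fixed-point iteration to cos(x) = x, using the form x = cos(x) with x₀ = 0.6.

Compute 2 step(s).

Equation: cos(x) = x
Fixed-point form: x = cos(x)
x₀ = 0.6

x_1 = g(0.600000) = 0.825336
x_2 = g(0.825336) = 0.678310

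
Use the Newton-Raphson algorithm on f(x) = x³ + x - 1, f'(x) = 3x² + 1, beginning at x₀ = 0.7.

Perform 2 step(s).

f(x) = x³ + x - 1
f'(x) = 3x² + 1
x₀ = 0.7

Newton-Raphson formula: x_{n+1} = x_n - f(x_n)/f'(x_n)

Iteration 1:
  f(0.700000) = 0.043000
  f'(0.700000) = 2.470000
  x_1 = 0.700000 - 0.043000/2.470000 = 0.682591
Iteration 2:
  f(0.682591) = 0.000631
  f'(0.682591) = 2.397792
  x_2 = 0.682591 - 0.000631/2.397792 = 0.682328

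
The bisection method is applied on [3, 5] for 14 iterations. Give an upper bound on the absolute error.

Bisection error bound: |error| ≤ (b-a)/2^n
|error| ≤ (5 - 3)/2^14 = 2/2^14
|error| ≤ 0.0001220703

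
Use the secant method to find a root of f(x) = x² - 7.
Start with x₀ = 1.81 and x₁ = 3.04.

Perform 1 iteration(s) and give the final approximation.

f(x) = x² - 7
x₀ = 1.81, x₁ = 3.04

Secant formula: x_{n+1} = x_n - f(x_n)(x_n - x_{n-1})/(f(x_n) - f(x_{n-1}))

Iteration 1:
  f(1.810000) = -3.723900
  f(3.040000) = 2.241600
  x_2 = 3.040000 - 2.241600×(3.040000 - 1.810000)/(2.241600 - (-3.723900))
       = 2.577814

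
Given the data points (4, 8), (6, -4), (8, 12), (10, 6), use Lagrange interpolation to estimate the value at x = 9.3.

Lagrange interpolation formula:
P(x) = Σ yᵢ × Lᵢ(x)
where Lᵢ(x) = Π_{j≠i} (x - xⱼ)/(xᵢ - xⱼ)

L_0(9.3) = (9.3 - 6)/(4 - 6) × (9.3 - 8)/(4 - 8) × (9.3 - 10)/(4 - 10) = 0.062562
L_1(9.3) = (9.3 - 4)/(6 - 4) × (9.3 - 8)/(6 - 8) × (9.3 - 10)/(6 - 10) = -0.301437
L_2(9.3) = (9.3 - 4)/(8 - 4) × (9.3 - 6)/(8 - 6) × (9.3 - 10)/(8 - 10) = 0.765187
L_3(9.3) = (9.3 - 4)/(10 - 4) × (9.3 - 6)/(10 - 6) × (9.3 - 8)/(10 - 8) = 0.473688

P(9.3) = 8×L_0(9.3) + (-4)×L_1(9.3) + 12×L_2(9.3) + 6×L_3(9.3)
P(9.3) = 13.730625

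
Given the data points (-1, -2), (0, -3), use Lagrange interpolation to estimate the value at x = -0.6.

Lagrange interpolation formula:
P(x) = Σ yᵢ × Lᵢ(x)
where Lᵢ(x) = Π_{j≠i} (x - xⱼ)/(xᵢ - xⱼ)

L_0(-0.6) = (-0.6 - 0)/(-1 - 0) = 0.600000
L_1(-0.6) = (-0.6 - (-1))/(0 - (-1)) = 0.400000

P(-0.6) = (-2)×L_0(-0.6) + (-3)×L_1(-0.6)
P(-0.6) = -2.400000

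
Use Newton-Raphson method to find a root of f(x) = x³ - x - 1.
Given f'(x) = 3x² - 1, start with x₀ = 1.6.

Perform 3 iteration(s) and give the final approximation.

f(x) = x³ - x - 1
f'(x) = 3x² - 1
x₀ = 1.6

Newton-Raphson formula: x_{n+1} = x_n - f(x_n)/f'(x_n)

Iteration 1:
  f(1.600000) = 1.496000
  f'(1.600000) = 6.680000
  x_1 = 1.600000 - 1.496000/6.680000 = 1.376048
Iteration 2:
  f(1.376048) = 0.229510
  f'(1.376048) = 4.680524
  x_2 = 1.376048 - 0.229510/4.680524 = 1.327013
Iteration 3:
  f(1.327013) = 0.009808
  f'(1.327013) = 4.282890
  x_3 = 1.327013 - 0.009808/4.282890 = 1.324723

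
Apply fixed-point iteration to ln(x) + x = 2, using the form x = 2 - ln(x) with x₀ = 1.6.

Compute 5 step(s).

Equation: ln(x) + x = 2
Fixed-point form: x = 2 - ln(x)
x₀ = 1.6

x_1 = g(1.600000) = 1.529996
x_2 = g(1.529996) = 1.574735
x_3 = g(1.574735) = 1.545913
x_4 = g(1.545913) = 1.564385
x_5 = g(1.564385) = 1.552507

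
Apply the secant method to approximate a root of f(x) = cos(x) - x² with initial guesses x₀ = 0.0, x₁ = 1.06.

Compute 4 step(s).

f(x) = cos(x) - x²
x₀ = 0.0, x₁ = 1.06

Secant formula: x_{n+1} = x_n - f(x_n)(x_n - x_{n-1})/(f(x_n) - f(x_{n-1}))

Iteration 1:
  f(0.000000) = 1.000000
  f(1.060000) = -0.634728
  x_2 = 1.060000 - (-0.634728)×(1.060000 - 0.000000)/(-0.634728 - 1.000000)
       = 0.648426
Iteration 2:
  f(1.060000) = -0.634728
  f(0.648426) = 0.376579
  x_3 = 0.648426 - 0.376579×(0.648426 - 1.060000)/(0.376579 - (-0.634728))
       = 0.801683
Iteration 3:
  f(0.648426) = 0.376579
  f(0.801683) = 0.052802
  x_4 = 0.801683 - 0.052802×(0.801683 - 0.648426)/(0.052802 - 0.376579)
       = 0.826677
Iteration 4:
  f(0.801683) = 0.052802
  f(0.826677) = -0.006070
  x_5 = 0.826677 - (-0.006070)×(0.826677 - 0.801683)/(-0.006070 - 0.052802)
       = 0.824100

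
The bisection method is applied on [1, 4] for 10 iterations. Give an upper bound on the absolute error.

Bisection error bound: |error| ≤ (b-a)/2^n
|error| ≤ (4 - 1)/2^10 = 3/2^10
|error| ≤ 0.0029296875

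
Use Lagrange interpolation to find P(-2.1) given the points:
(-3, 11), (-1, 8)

Lagrange interpolation formula:
P(x) = Σ yᵢ × Lᵢ(x)
where Lᵢ(x) = Π_{j≠i} (x - xⱼ)/(xᵢ - xⱼ)

L_0(-2.1) = (-2.1 - (-1))/(-3 - (-1)) = 0.550000
L_1(-2.1) = (-2.1 - (-3))/(-1 - (-3)) = 0.450000

P(-2.1) = 11×L_0(-2.1) + 8×L_1(-2.1)
P(-2.1) = 9.650000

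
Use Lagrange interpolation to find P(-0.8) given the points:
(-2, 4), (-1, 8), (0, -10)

Lagrange interpolation formula:
P(x) = Σ yᵢ × Lᵢ(x)
where Lᵢ(x) = Π_{j≠i} (x - xⱼ)/(xᵢ - xⱼ)

L_0(-0.8) = (-0.8 - (-1))/(-2 - (-1)) × (-0.8 - 0)/(-2 - 0) = -0.080000
L_1(-0.8) = (-0.8 - (-2))/(-1 - (-2)) × (-0.8 - 0)/(-1 - 0) = 0.960000
L_2(-0.8) = (-0.8 - (-2))/(0 - (-2)) × (-0.8 - (-1))/(0 - (-1)) = 0.120000

P(-0.8) = 4×L_0(-0.8) + 8×L_1(-0.8) + (-10)×L_2(-0.8)
P(-0.8) = 6.160000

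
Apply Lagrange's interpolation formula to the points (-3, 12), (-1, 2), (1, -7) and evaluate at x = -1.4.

Lagrange interpolation formula:
P(x) = Σ yᵢ × Lᵢ(x)
where Lᵢ(x) = Π_{j≠i} (x - xⱼ)/(xᵢ - xⱼ)

L_0(-1.4) = (-1.4 - (-1))/(-3 - (-1)) × (-1.4 - 1)/(-3 - 1) = 0.120000
L_1(-1.4) = (-1.4 - (-3))/(-1 - (-3)) × (-1.4 - 1)/(-1 - 1) = 0.960000
L_2(-1.4) = (-1.4 - (-3))/(1 - (-3)) × (-1.4 - (-1))/(1 - (-1)) = -0.080000

P(-1.4) = 12×L_0(-1.4) + 2×L_1(-1.4) + (-7)×L_2(-1.4)
P(-1.4) = 3.920000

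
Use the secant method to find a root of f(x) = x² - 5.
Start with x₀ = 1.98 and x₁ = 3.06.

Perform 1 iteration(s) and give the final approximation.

f(x) = x² - 5
x₀ = 1.98, x₁ = 3.06

Secant formula: x_{n+1} = x_n - f(x_n)(x_n - x_{n-1})/(f(x_n) - f(x_{n-1}))

Iteration 1:
  f(1.980000) = -1.079600
  f(3.060000) = 4.363600
  x_2 = 3.060000 - 4.363600×(3.060000 - 1.980000)/(4.363600 - (-1.079600))
       = 2.194206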